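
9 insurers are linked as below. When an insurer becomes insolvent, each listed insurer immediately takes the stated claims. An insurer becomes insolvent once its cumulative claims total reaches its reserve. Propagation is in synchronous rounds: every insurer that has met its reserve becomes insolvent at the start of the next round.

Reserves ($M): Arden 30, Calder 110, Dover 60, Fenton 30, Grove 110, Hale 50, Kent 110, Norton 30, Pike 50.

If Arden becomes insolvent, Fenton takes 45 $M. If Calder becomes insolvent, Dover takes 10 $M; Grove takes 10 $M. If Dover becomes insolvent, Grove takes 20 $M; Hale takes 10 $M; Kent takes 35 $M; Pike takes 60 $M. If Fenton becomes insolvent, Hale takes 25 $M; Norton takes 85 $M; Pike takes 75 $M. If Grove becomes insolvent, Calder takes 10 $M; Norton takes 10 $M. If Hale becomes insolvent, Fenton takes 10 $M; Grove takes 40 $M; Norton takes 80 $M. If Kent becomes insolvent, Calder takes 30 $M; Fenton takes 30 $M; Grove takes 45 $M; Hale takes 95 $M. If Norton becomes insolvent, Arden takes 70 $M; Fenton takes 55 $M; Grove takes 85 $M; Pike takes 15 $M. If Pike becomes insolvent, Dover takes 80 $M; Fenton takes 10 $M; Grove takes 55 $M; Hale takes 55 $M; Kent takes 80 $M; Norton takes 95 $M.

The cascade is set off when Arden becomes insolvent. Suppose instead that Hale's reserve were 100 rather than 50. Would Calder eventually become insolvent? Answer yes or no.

no

With Hale's reserve at 100:
Round 1 — Arden becomes insolvent (initial).
  Fenton: +45 → 45 ≥ 30
Round 2 — Fenton becomes insolvent.
  Hale: +25 → 25 < 100
  Norton: +85 → 85 ≥ 30
  Pike: +75 → 75 ≥ 50
Round 3 — Norton, Pike become insolvent.
  Dover: +80 → 80 ≥ 60
  Grove: +85+55 → 140 ≥ 110
  Hale: +55 → 80 < 100
  Kent: +80 → 80 < 110
Round 4 — Dover, Grove become insolvent.
  Calder: +10 → 10 < 110
  Hale: +10 → 90 < 100
  Kent: +35 → 115 ≥ 110
Round 5 — Kent becomes insolvent.
  Calder: +30 → 40 < 110
  Hale: +95 → 185 ≥ 100
Round 6 — Hale becomes insolvent.
No further insolvencies.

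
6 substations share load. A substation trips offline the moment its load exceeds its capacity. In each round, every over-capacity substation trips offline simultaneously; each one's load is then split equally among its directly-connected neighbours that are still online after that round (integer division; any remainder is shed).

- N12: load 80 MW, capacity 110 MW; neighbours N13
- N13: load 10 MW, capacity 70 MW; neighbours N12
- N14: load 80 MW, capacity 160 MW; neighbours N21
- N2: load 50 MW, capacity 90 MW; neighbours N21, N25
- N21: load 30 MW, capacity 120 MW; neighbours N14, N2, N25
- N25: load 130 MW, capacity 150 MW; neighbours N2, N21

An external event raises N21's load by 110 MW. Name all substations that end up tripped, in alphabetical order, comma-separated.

N2, N21, N25

Round 1 — N21 at 140 > 120. N21 trips offline.
  N21 sheds 140 MW to N14, N2, N25: 46 each (2 lost).
    N14: 80+46 = 126 ≤ 160
    N2: 50+46 = 96 > 90
    N25: 130+46 = 176 > 150
Round 2 — N2, N25 trip offline.
  N2 sheds 96 MW: no online neighbours, lost.
  N25 sheds 176 MW: no online neighbours, lost.
No further trips.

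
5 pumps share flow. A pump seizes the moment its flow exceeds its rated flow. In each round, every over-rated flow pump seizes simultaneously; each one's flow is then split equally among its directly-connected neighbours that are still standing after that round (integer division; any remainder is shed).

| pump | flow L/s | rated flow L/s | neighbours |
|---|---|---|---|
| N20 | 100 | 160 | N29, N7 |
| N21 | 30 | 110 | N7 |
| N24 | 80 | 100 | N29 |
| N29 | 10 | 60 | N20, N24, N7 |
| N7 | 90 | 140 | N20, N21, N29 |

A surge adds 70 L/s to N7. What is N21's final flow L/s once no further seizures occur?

83

Round 1 — N7 at 160 > 140. N7 seizes.
  N7 sheds 160 L/s to N20, N21, N29: 53 each (1 lost).
    N20: 100+53 = 153 ≤ 160
    N21: 30+53 = 83 ≤ 110
    N29: 10+53 = 63 > 60
Round 2 — N29 seizes.
  N29 sheds 63 L/s to N20, N24: 31 each (1 lost).
    N20: 153+31 = 184 > 160
    N24: 80+31 = 111 > 100
Round 3 — N20, N24 seize.
  N20 sheds 184 L/s: no online neighbours, lost.
  N24 sheds 111 L/s: no online neighbours, lost.
No further seizures.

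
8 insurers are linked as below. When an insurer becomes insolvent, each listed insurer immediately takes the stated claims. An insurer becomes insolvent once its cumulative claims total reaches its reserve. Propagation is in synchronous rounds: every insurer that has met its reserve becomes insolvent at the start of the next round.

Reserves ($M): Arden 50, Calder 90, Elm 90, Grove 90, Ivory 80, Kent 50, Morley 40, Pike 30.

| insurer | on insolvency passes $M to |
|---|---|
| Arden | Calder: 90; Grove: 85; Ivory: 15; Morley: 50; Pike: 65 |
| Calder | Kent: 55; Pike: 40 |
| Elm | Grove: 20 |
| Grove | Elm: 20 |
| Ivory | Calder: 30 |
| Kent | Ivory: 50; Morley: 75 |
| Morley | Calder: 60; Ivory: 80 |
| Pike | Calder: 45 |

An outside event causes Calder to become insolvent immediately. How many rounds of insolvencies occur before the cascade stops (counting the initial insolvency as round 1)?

Round 1 — Calder becomes insolvent (initial).
  Kent: +55 → 55 ≥ 50
  Pike: +40 → 40 ≥ 30
Round 2 — Kent, Pike become insolvent.
  Ivory: +50 → 50 < 80
  Morley: +75 → 75 ≥ 40
Round 3 — Morley becomes insolvent.
  Ivory: +80 → 130 ≥ 80
Round 4 — Ivory becomes insolvent.
No further insolvencies.

4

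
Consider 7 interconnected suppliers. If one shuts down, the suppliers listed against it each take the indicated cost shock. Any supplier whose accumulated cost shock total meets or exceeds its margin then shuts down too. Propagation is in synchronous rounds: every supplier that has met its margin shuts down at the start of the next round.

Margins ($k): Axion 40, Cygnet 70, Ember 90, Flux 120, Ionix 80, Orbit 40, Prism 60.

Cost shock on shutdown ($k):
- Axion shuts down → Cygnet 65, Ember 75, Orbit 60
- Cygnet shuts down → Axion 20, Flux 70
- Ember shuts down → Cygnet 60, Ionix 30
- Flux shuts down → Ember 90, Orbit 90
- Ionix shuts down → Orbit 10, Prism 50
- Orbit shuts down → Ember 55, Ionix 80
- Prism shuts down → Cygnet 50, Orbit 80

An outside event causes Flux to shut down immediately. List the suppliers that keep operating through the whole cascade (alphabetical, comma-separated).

Axion, Cygnet, Prism

Round 1 — Flux shuts down (initial).
  Ember: +90 → 90 ≥ 90
  Orbit: +90 → 90 ≥ 40
Round 2 — Ember, Orbit shut down.
  Cygnet: +60 → 60 < 70
  Ionix: +30+80 → 110 ≥ 80
Round 3 — Ionix shuts down.
  Prism: +50 → 50 < 60
No further shutdowns.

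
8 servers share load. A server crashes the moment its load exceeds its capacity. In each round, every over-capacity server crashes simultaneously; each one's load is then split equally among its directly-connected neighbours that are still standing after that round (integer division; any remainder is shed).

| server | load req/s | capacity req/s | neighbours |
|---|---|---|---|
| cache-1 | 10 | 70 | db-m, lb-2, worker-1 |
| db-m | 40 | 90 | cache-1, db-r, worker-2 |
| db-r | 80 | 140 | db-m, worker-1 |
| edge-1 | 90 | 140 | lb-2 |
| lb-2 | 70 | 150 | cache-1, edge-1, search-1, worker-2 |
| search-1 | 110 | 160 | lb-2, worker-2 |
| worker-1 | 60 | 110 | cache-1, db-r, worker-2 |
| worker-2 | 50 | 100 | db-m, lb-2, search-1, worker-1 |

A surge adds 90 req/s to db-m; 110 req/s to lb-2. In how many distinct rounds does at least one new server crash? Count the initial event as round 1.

Round 1 — db-m at 130 > 90; lb-2 at 180 > 150. db-m, lb-2 crash.
  db-m sheds 130 req/s to cache-1, db-r, worker-2: 43 each (1 lost).
    cache-1: 10+43 = 53 ≤ 70
    db-r: 80+43 = 123 ≤ 140
    worker-2: 50+43 = 93 ≤ 100
  lb-2 sheds 180 req/s to cache-1, edge-1, search-1, worker-2: 45 each.
    cache-1: 53+45 = 98 > 70
    edge-1: 90+45 = 135 ≤ 140
    search-1: 110+45 = 155 ≤ 160
    worker-2: 93+45 = 138 > 100
Round 2 — cache-1, worker-2 crash.
  cache-1 sheds 98 req/s to worker-1: 98 each.
    worker-1: 60+98 = 158 > 110
  worker-2 sheds 138 req/s to search-1, worker-1: 69 each.
    search-1: 155+69 = 224 > 160
    worker-1: 158+69 = 227 > 110
Round 3 — search-1, worker-1 crash.
  search-1 sheds 224 req/s: no online neighbours, lost.
  worker-1 sheds 227 req/s to db-r: 227 each.
    db-r: 123+227 = 350 > 140
Round 4 — db-r crashes.
  db-r sheds 350 req/s: no online neighbours, lost.
No further crashes.

4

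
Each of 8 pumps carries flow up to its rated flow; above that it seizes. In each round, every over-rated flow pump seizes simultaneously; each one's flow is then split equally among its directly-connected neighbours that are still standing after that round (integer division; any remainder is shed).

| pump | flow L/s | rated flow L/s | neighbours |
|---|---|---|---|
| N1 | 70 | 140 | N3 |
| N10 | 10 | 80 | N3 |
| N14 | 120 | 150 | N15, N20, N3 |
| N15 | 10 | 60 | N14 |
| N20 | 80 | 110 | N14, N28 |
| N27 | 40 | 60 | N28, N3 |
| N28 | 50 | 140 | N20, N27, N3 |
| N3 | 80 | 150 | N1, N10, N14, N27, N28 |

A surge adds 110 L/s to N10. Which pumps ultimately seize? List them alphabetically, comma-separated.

Round 1 — N10 at 120 > 80. N10 seizes.
  N10 sheds 120 L/s to N3: 120 each.
    N3: 80+120 = 200 > 150
Round 2 — N3 seizes.
  N3 sheds 200 L/s to N1, N14, N27, N28: 50 each.
    N1: 70+50 = 120 ≤ 140
    N14: 120+50 = 170 > 150
    N27: 40+50 = 90 > 60
    N28: 50+50 = 100 ≤ 140
Round 3 — N14, N27 seize.
  N14 sheds 170 L/s to N15, N20: 85 each.
    N15: 10+85 = 95 > 60
    N20: 80+85 = 165 > 110
  N27 sheds 90 L/s to N28: 90 each.
    N28: 100+90 = 190 > 140
Round 4 — N15, N20, N28 seize.
  N15 sheds 95 L/s: no online neighbours, lost.
  N20 sheds 165 L/s: no online neighbours, lost.
  N28 sheds 190 L/s: no online neighbours, lost.
No further seizures.

N10, N14, N15, N20, N27, N28, N3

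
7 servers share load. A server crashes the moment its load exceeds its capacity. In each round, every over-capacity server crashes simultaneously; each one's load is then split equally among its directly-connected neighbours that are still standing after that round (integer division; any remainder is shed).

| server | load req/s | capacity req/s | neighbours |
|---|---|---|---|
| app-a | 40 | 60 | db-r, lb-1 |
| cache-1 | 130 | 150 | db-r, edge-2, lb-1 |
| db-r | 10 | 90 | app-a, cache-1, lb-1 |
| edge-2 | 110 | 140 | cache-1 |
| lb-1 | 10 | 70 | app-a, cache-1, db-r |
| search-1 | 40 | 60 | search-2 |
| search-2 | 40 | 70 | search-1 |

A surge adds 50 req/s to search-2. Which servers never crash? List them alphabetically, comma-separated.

app-a, cache-1, db-r, edge-2, lb-1

Round 1 — search-2 at 90 > 70. search-2 crashes.
  search-2 sheds 90 req/s to search-1: 90 each.
    search-1: 40+90 = 130 > 60
Round 2 — search-1 crashes.
  search-1 sheds 130 req/s: no online neighbours, lost.
No further crashes.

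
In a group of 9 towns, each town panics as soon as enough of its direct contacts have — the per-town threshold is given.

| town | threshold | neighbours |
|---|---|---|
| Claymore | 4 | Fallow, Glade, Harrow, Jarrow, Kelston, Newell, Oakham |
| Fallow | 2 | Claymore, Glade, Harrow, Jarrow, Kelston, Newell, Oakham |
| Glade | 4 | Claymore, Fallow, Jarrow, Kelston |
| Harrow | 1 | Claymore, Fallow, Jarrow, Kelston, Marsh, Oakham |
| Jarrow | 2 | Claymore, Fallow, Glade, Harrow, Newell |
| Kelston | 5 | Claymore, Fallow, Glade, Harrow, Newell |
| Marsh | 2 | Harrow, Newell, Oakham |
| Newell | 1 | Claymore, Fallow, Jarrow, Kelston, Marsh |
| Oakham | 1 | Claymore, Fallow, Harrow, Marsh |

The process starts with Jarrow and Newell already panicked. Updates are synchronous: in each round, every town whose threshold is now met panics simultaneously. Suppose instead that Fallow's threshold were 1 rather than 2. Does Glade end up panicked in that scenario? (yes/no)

With Fallow's threshold at 1:
Round 1 — Jarrow, Newell panic (initial).
Round 2 — checking thresholds:
  Claymore: 2 of 7 neighbours < 4, holds.
  Fallow: 2 of 7 neighbours ≥ 1, panics.
  Glade: 1 of 4 neighbours < 4, holds.
  Harrow: 1 of 6 neighbours ≥ 1, panics.
  Kelston: 1 of 5 neighbours < 5, holds.
  Marsh: 1 of 3 neighbours < 2, holds.
Round 3 — checking thresholds:
  Claymore: 4 of 7 neighbours ≥ 4, panics.
  Glade: 2 of 4 neighbours < 4, holds.
  Kelston: 3 of 5 neighbours < 5, holds.
  Marsh: 2 of 3 neighbours ≥ 2, panics.
  Oakham: 2 of 4 neighbours ≥ 1, panics.
Round 4 — no new panics; cascade stops.

no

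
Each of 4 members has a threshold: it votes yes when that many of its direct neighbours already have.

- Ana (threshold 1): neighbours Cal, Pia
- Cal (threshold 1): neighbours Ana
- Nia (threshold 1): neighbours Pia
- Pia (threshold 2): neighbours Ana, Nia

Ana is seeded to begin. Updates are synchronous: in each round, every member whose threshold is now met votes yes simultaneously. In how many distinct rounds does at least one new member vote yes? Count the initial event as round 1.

Round 1 — Ana votes yes (initial).
Round 2 — checking thresholds:
  Cal: 1 of 1 neighbours ≥ 1, votes yes.
  Pia: 1 of 2 neighbours < 2, not yet.
Round 3 — no new yes votes; cascade stops.

2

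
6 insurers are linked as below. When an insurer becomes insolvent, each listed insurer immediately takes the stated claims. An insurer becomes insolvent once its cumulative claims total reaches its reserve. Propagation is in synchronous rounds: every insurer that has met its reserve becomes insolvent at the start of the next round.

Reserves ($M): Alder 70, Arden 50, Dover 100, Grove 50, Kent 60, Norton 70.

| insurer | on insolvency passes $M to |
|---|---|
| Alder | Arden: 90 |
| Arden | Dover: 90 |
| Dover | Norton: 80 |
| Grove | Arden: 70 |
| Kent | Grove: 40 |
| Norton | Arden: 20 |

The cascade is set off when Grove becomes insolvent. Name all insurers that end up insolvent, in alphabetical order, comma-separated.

Arden, Grove

Round 1 — Grove becomes insolvent (initial).
  Arden: +70 → 70 ≥ 50
Round 2 — Arden becomes insolvent.
  Dover: +90 → 90 < 100
No further insolvencies.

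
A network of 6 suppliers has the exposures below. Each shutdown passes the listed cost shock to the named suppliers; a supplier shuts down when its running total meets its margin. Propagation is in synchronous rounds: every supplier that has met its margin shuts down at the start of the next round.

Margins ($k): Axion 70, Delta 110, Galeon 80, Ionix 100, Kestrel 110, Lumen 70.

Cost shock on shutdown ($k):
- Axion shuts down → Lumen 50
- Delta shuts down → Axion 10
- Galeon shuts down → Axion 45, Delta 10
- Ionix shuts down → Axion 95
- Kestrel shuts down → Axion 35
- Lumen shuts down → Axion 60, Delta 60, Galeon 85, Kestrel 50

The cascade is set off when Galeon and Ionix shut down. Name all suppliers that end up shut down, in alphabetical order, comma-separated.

Round 1 — Galeon, Ionix shut down (initial).
  Axion: +45+95 → 140 ≥ 70
  Delta: +10 → 10 < 110
Round 2 — Axion shuts down.
  Lumen: +50 → 50 < 70
No further shutdowns.

Axion, Galeon, Ionix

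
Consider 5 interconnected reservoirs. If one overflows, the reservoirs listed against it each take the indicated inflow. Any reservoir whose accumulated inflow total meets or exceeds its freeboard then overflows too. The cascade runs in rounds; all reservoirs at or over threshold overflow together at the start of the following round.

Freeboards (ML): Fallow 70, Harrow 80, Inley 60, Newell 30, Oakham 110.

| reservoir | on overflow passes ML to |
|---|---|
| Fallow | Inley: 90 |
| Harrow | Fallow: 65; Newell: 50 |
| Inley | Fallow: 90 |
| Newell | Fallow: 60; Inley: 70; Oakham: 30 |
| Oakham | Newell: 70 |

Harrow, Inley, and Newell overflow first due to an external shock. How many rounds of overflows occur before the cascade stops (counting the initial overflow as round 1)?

2

Round 1 — Harrow, Inley, Newell overflow (initial).
  Fallow: +65+90+60 → 215 ≥ 70
  Oakham: +30 → 30 < 110
Round 2 — Fallow overflows.
No further overflows.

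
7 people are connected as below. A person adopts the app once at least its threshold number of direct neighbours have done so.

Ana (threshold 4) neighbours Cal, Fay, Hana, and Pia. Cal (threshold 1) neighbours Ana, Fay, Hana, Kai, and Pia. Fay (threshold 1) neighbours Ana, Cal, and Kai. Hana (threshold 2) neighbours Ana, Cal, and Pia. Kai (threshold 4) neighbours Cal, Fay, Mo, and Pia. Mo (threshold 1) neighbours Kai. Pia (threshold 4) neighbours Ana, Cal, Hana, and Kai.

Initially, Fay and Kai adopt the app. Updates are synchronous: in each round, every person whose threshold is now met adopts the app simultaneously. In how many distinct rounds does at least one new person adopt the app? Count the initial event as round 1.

Round 1 — Fay, Kai adopt the app (initial).
Round 2 — checking thresholds:
  Ana: 1 of 4 neighbours < 4, below threshold.
  Cal: 2 of 5 neighbours ≥ 1, adopts the app.
  Mo: 1 of 1 neighbours ≥ 1, adopts the app.
  Pia: 1 of 4 neighbours < 4, below threshold.
Round 3 — no new adoptions; cascade stops.

2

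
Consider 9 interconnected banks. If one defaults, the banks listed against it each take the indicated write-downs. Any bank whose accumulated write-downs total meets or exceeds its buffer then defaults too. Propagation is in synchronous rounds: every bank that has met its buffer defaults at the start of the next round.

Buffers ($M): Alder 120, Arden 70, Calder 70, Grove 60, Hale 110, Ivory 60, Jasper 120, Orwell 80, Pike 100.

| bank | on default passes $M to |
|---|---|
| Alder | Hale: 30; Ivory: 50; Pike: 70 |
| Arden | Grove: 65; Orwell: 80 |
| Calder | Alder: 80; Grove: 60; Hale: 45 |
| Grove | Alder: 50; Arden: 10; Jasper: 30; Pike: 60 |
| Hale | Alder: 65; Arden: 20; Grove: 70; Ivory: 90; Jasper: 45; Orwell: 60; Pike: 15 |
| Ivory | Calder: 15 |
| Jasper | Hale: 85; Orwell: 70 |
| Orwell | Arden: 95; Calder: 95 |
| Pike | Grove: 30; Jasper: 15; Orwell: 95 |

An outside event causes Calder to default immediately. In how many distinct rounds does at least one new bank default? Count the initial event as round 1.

Round 1 — Calder defaults (initial).
  Alder: +80 → 80 < 120
  Grove: +60 → 60 ≥ 60
  Hale: +45 → 45 < 110
Round 2 — Grove defaults.
  Alder: +50 → 130 ≥ 120
  Arden: +10 → 10 < 70
  Jasper: +30 → 30 < 120
  Pike: +60 → 60 < 100
Round 3 — Alder defaults.
  Hale: +30 → 75 < 110
  Ivory: +50 → 50 < 60
  Pike: +70 → 130 ≥ 100
Round 4 — Pike defaults.
  Jasper: +15 → 45 < 120
  Orwell: +95 → 95 ≥ 80
Round 5 — Orwell defaults.
  Arden: +95 → 105 ≥ 70
Round 6 — Arden defaults.
No further defaults.

6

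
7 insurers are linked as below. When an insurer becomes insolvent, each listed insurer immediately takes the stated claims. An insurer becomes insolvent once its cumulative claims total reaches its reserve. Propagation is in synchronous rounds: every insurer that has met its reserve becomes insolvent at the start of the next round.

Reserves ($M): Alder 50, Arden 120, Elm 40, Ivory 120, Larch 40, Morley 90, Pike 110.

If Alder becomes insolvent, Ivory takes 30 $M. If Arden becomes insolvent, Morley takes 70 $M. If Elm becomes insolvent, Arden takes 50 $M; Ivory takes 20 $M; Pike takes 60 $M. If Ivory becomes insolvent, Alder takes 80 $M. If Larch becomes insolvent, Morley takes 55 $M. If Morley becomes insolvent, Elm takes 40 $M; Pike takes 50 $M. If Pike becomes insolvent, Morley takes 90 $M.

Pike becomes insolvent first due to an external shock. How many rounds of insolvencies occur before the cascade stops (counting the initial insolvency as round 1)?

3

Round 1 — Pike becomes insolvent (initial).
  Morley: +90 → 90 ≥ 90
Round 2 — Morley becomes insolvent.
  Elm: +40 → 40 ≥ 40
Round 3 — Elm becomes insolvent.
  Arden: +50 → 50 < 120
  Ivory: +20 → 20 < 120
No further insolvencies.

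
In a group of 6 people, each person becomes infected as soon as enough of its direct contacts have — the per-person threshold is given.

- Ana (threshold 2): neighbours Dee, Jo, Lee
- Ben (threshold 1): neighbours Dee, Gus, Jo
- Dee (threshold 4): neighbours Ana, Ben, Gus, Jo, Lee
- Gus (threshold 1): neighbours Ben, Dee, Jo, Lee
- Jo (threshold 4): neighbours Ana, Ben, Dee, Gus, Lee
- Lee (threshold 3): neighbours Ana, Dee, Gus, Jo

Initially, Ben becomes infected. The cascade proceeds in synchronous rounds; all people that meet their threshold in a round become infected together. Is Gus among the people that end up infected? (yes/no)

Round 1 — Ben becomes infected (initial).
Round 2 — checking thresholds:
  Dee: 1 of 5 neighbours < 4, not yet.
  Gus: 1 of 4 neighbours ≥ 1, becomes infected.
  Jo: 1 of 5 neighbours < 4, not yet.
Round 3 — no new infections; cascade stops.

yes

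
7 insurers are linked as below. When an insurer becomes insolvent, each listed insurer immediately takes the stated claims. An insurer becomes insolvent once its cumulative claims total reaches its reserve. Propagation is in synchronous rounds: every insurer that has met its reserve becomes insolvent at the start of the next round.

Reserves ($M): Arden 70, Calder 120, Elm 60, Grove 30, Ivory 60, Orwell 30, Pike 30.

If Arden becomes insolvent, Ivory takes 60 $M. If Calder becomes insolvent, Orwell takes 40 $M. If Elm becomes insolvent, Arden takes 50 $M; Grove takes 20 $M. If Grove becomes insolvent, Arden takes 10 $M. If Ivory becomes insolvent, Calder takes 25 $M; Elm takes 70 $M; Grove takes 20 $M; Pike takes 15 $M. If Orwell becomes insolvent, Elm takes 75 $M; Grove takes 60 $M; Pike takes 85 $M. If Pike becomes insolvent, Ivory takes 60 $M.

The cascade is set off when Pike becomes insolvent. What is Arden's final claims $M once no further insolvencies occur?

60

Round 1 — Pike becomes insolvent (initial).
  Ivory: +60 → 60 ≥ 60
Round 2 — Ivory becomes insolvent.
  Calder: +25 → 25 < 120
  Elm: +70 → 70 ≥ 60
  Grove: +20 → 20 < 30
Round 3 — Elm becomes insolvent.
  Arden: +50 → 50 < 70
  Grove: +20 → 40 ≥ 30
Round 4 — Grove becomes insolvent.
  Arden: +10 → 60 < 70
No further insolvencies.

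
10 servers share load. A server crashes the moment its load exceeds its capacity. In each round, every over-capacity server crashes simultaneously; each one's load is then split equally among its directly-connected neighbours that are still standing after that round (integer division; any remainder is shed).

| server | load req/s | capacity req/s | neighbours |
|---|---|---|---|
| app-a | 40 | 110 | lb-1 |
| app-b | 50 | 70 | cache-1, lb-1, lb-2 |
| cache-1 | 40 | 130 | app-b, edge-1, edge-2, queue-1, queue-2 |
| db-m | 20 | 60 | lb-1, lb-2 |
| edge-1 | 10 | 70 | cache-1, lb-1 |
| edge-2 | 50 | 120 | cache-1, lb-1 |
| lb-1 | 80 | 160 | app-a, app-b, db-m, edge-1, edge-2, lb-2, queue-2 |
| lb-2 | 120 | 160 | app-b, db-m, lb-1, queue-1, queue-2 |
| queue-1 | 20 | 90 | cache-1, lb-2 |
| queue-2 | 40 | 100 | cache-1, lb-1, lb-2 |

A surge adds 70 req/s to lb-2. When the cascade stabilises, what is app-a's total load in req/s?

Round 1 — lb-2 at 190 > 160. lb-2 crashes.
  lb-2 sheds 190 req/s to app-b, db-m, lb-1, queue-1, queue-2: 38 each.
    app-b: 50+38 = 88 > 70
    db-m: 20+38 = 58 ≤ 60
    lb-1: 80+38 = 118 ≤ 160
    queue-1: 20+38 = 58 ≤ 90
    queue-2: 40+38 = 78 ≤ 100
Round 2 — app-b crashes.
  app-b sheds 88 req/s to cache-1, lb-1: 44 each.
    cache-1: 40+44 = 84 ≤ 130
    lb-1: 118+44 = 162 > 160
Round 3 — lb-1 crashes.
  lb-1 sheds 162 req/s to app-a, db-m, edge-1, edge-2, queue-2: 32 each (2 lost).
    app-a: 40+32 = 72 ≤ 110
    db-m: 58+32 = 90 > 60
    edge-1: 10+32 = 42 ≤ 70
    edge-2: 50+32 = 82 ≤ 120
    queue-2: 78+32 = 110 > 100
Round 4 — db-m, queue-2 crash.
  db-m sheds 90 req/s: no online neighbours, lost.
  queue-2 sheds 110 req/s to cache-1: 110 each.
    cache-1: 84+110 = 194 > 130
Round 5 — cache-1 crashes.
  cache-1 sheds 194 req/s to edge-1, edge-2, queue-1: 64 each (2 lost).
    edge-1: 42+64 = 106 > 70
    edge-2: 82+64 = 146 > 120
    queue-1: 58+64 = 122 > 90
Round 6 — edge-1, edge-2, queue-1 crash.
  edge-1 sheds 106 req/s: no online neighbours, lost.
  edge-2 sheds 146 req/s: no online neighbours, lost.
  queue-1 sheds 122 req/s: no online neighbours, lost.
No further crashes.

72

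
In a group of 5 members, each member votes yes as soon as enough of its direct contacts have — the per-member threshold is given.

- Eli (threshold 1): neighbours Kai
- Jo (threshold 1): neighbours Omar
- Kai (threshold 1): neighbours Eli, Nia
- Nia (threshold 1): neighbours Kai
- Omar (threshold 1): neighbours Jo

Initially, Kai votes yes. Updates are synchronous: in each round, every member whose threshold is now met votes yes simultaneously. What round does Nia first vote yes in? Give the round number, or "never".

Round 1 — Kai votes yes (initial).
Round 2 — checking thresholds:
  Eli: 1 of 1 neighbours ≥ 1, votes yes.
  Nia: 1 of 1 neighbours ≥ 1, votes yes.
Round 3 — no new yes votes; cascade stops.

2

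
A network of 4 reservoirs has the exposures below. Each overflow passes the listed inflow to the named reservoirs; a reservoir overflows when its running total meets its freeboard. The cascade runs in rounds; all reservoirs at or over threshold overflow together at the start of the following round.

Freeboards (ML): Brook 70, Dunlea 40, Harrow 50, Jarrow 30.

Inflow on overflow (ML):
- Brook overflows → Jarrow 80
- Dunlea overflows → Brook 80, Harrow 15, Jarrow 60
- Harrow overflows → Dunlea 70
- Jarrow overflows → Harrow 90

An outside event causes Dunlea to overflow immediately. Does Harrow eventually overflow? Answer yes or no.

yes

Round 1 — Dunlea overflows (initial).
  Brook: +80 → 80 ≥ 70
  Harrow: +15 → 15 < 50
  Jarrow: +60 → 60 ≥ 30
Round 2 — Brook, Jarrow overflow.
  Harrow: +90 → 105 ≥ 50
Round 3 — Harrow overflows.
No further overflows.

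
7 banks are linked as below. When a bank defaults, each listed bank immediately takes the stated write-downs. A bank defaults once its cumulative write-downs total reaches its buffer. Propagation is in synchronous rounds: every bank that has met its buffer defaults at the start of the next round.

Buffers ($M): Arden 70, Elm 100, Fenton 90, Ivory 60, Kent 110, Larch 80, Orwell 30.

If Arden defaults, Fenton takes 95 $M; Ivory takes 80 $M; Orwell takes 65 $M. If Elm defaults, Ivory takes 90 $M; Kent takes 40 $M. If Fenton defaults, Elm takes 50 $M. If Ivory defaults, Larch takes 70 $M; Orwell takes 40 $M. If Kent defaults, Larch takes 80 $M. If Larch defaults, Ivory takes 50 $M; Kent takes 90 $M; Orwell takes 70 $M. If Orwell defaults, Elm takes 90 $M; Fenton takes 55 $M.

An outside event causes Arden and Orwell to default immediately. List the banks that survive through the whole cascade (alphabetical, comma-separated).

Round 1 — Arden, Orwell default (initial).
  Elm: +90 → 90 < 100
  Fenton: +95+55 → 150 ≥ 90
  Ivory: +80 → 80 ≥ 60
Round 2 — Fenton, Ivory default.
  Elm: +50 → 140 ≥ 100
  Larch: +70 → 70 < 80
Round 3 — Elm defaults.
  Kent: +40 → 40 < 110
No further defaults.

Kent, Larch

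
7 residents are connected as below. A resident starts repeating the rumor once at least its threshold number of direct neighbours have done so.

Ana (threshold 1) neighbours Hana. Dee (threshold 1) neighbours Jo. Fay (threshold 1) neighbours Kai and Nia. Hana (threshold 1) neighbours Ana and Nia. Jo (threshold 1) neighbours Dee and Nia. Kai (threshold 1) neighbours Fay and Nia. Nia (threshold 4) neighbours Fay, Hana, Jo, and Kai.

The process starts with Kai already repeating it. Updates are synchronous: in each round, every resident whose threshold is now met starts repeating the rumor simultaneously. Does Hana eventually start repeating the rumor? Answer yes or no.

Round 1 — Kai starts repeating the rumor (initial).
Round 2 — checking thresholds:
  Fay: 1 of 2 neighbours ≥ 1, starts repeating the rumor.
  Nia: 1 of 4 neighbours < 4, holds.
Round 3 — no new spreads; cascade stops.

no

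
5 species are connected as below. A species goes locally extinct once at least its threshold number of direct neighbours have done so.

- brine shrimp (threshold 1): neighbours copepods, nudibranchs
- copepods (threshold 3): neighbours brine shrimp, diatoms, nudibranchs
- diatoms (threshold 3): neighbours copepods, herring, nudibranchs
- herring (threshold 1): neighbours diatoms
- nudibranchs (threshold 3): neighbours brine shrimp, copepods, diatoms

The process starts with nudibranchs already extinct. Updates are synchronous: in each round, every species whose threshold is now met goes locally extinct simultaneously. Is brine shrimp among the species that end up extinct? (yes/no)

yes

Round 1 — nudibranchs goes locally extinct (initial).
Round 2 — checking thresholds:
  brine shrimp: 1 of 2 neighbours ≥ 1, goes locally extinct.
  copepods: 1 of 3 neighbours < 3, not yet.
  diatoms: 1 of 3 neighbours < 3, not yet.
Round 3 — no new extinctions; cascade stops.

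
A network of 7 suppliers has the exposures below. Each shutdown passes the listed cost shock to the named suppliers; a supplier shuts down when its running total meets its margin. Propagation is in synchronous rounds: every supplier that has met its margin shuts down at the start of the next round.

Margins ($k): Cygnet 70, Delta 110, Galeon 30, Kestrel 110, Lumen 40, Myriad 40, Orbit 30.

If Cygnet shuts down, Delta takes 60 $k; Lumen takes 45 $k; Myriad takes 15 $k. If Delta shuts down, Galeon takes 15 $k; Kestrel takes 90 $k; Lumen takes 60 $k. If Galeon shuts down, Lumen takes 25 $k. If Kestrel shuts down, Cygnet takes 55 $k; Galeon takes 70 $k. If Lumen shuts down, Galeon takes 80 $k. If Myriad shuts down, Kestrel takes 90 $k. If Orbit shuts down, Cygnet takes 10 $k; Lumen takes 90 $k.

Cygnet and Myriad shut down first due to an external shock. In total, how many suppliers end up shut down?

4

Round 1 — Cygnet, Myriad shut down (initial).
  Delta: +60 → 60 < 110
  Kestrel: +90 → 90 < 110
  Lumen: +45 → 45 ≥ 40
Round 2 — Lumen shuts down.
  Galeon: +80 → 80 ≥ 30
Round 3 — Galeon shuts down.
No further shutdowns.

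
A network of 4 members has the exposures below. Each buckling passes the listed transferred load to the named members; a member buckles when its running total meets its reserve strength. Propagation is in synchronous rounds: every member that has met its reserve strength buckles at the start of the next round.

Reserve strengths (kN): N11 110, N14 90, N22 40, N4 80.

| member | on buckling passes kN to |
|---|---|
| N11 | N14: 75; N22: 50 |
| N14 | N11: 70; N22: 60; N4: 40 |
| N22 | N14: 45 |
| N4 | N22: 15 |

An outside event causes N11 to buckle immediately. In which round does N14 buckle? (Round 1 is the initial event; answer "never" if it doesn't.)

Round 1 — N11 buckles (initial).
  N14: +75 → 75 < 90
  N22: +50 → 50 ≥ 40
Round 2 — N22 buckles.
  N14: +45 → 120 ≥ 90
Round 3 — N14 buckles.
  N4: +40 → 40 < 80
No further bucklings.

3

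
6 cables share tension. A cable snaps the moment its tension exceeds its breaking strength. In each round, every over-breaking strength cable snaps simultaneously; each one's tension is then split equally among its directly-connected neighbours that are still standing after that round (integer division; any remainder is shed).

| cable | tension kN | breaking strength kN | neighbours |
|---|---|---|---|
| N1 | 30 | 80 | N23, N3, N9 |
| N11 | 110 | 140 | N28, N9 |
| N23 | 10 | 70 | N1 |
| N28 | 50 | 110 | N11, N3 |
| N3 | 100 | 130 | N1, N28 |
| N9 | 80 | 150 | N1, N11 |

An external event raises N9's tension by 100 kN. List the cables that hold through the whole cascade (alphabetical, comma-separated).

N23

Round 1 — N9 at 180 > 150. N9 snaps.
  N9 sheds 180 kN to N1, N11: 90 each.
    N1: 30+90 = 120 > 80
    N11: 110+90 = 200 > 140
Round 2 — N1, N11 snap.
  N1 sheds 120 kN to N23, N3: 60 each.
    N23: 10+60 = 70 ≤ 70
    N3: 100+60 = 160 > 130
  N11 sheds 200 kN to N28: 200 each.
    N28: 50+200 = 250 > 110
Round 3 — N28, N3 snap.
  N28 sheds 250 kN: no online neighbours, lost.
  N3 sheds 160 kN: no online neighbours, lost.
No further breaks.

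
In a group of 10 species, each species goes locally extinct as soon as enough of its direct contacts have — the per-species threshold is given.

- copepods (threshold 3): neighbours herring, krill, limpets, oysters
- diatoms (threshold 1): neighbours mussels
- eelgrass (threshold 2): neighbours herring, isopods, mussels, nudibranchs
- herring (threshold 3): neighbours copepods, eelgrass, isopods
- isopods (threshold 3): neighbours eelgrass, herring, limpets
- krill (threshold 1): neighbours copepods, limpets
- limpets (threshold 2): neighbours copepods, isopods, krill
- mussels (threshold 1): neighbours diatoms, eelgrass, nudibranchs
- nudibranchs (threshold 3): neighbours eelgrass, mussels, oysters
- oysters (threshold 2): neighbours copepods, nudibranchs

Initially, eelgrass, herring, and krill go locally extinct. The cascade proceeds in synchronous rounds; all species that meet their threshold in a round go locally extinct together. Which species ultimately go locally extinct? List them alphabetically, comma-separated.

Round 1 — eelgrass, herring, krill go locally extinct (initial).
Round 2 — checking thresholds:
  copepods: 2 of 4 neighbours < 3, below threshold.
  isopods: 2 of 3 neighbours < 3, below threshold.
  limpets: 1 of 3 neighbours < 2, below threshold.
  mussels: 1 of 3 neighbours ≥ 1, goes locally extinct.
  nudibranchs: 1 of 3 neighbours < 3, below threshold.
Round 3 — checking thresholds:
  copepods: 2 of 4 neighbours < 3, below threshold.
  diatoms: 1 of 1 neighbours ≥ 1, goes locally extinct.
  isopods: 2 of 3 neighbours < 3, below threshold.
  limpets: 1 of 3 neighbours < 2, below threshold.
  nudibranchs: 2 of 3 neighbours < 3, below threshold.
Round 4 — no new extinctions; cascade stops.

diatoms, eelgrass, herring, krill, mussels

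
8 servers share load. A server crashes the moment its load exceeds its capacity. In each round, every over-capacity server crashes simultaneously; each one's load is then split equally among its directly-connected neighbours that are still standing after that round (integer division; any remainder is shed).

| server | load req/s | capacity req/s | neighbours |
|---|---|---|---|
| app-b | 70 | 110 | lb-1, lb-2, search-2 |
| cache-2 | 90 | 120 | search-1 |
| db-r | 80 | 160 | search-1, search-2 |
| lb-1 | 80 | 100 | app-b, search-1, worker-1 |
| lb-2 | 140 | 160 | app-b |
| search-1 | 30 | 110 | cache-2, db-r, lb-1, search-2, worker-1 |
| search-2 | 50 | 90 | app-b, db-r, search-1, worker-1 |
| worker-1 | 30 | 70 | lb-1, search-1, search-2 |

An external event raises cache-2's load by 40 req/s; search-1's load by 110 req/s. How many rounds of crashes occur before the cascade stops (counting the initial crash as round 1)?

Round 1 — cache-2 at 130 > 120; search-1 at 140 > 110. cache-2, search-1 crash.
  cache-2 sheds 130 req/s: no online neighbours, lost.
  search-1 sheds 140 req/s to db-r, lb-1, search-2, worker-1: 35 each.
    db-r: 80+35 = 115 ≤ 160
    lb-1: 80+35 = 115 > 100
    search-2: 50+35 = 85 ≤ 90
    worker-1: 30+35 = 65 ≤ 70
Round 2 — lb-1 crashes.
  lb-1 sheds 115 req/s to app-b, worker-1: 57 each (1 lost).
    app-b: 70+57 = 127 > 110
    worker-1: 65+57 = 122 > 70
Round 3 — app-b, worker-1 crash.
  app-b sheds 127 req/s to lb-2, search-2: 63 each (1 lost).
    lb-2: 140+63 = 203 > 160
    search-2: 85+63 = 148 > 90
  worker-1 sheds 122 req/s to search-2: 122 each.
    search-2: 148+122 = 270 > 90
Round 4 — lb-2, search-2 crash.
  lb-2 sheds 203 req/s: no online neighbours, lost.
  search-2 sheds 270 req/s to db-r: 270 each.
    db-r: 115+270 = 385 > 160
Round 5 — db-r crashes.
  db-r sheds 385 req/s: no online neighbours, lost.
No further crashes.

5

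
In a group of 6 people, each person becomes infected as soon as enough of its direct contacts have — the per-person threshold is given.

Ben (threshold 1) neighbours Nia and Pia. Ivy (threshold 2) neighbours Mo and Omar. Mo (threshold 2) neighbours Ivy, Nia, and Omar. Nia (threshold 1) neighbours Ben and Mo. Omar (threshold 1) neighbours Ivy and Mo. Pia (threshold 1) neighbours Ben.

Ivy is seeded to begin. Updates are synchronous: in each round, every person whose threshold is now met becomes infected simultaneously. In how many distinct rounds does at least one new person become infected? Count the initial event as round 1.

Round 1 — Ivy becomes infected (initial).
Round 2 — checking thresholds:
  Mo: 1 of 3 neighbours < 2, below threshold.
  Omar: 1 of 2 neighbours ≥ 1, becomes infected.
Round 3 — checking thresholds:
  Mo: 2 of 3 neighbours ≥ 2, becomes infected.
Round 4 — checking thresholds:
  Nia: 1 of 2 neighbours ≥ 1, becomes infected.
Round 5 — checking thresholds:
  Ben: 1 of 2 neighbours ≥ 1, becomes infected.
Round 6 — checking thresholds:
  Pia: 1 of 1 neighbours ≥ 1, becomes infected.
Round 7 — no new infections; cascade stops.

6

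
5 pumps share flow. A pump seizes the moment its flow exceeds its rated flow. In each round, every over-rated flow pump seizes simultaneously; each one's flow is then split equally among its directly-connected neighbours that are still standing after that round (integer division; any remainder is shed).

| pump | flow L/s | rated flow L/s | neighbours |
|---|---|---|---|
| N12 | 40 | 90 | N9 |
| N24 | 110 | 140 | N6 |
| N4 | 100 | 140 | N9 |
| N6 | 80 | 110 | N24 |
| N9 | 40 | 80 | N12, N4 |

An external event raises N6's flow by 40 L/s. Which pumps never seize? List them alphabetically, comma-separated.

Round 1 — N6 at 120 > 110. N6 seizes.
  N6 sheds 120 L/s to N24: 120 each.
    N24: 110+120 = 230 > 140
Round 2 — N24 seizes.
  N24 sheds 230 L/s: no online neighbours, lost.
No further seizures.

N12, N4, N9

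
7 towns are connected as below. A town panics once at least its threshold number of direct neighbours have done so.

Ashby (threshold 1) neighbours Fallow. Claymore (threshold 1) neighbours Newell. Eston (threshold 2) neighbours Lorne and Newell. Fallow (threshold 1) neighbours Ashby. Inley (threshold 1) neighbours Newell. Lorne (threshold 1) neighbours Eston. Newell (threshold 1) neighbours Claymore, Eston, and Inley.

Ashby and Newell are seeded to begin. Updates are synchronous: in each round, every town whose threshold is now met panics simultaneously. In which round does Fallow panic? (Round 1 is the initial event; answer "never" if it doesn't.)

2

Round 1 — Ashby, Newell panic (initial).
Round 2 — checking thresholds:
  Claymore: 1 of 1 neighbours ≥ 1, panics.
  Eston: 1 of 2 neighbours < 2, holds.
  Fallow: 1 of 1 neighbours ≥ 1, panics.
  Inley: 1 of 1 neighbours ≥ 1, panics.
Round 3 — no new panics; cascade stops.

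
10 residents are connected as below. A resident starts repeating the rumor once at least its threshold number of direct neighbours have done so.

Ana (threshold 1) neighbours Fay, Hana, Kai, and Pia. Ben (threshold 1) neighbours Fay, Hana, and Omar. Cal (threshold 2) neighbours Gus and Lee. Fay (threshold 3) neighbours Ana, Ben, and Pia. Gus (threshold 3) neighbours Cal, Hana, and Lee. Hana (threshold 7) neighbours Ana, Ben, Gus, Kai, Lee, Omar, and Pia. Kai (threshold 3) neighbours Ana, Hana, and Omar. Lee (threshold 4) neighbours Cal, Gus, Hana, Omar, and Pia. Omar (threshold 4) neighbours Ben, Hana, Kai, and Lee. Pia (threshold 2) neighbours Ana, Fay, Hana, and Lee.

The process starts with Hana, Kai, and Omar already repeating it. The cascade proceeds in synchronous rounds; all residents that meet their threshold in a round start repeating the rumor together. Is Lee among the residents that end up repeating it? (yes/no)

Round 1 — Hana, Kai, Omar start repeating the rumor (initial).
Round 2 — checking thresholds:
  Ana: 2 of 4 neighbours ≥ 1, starts repeating the rumor.
  Ben: 2 of 3 neighbours ≥ 1, starts repeating the rumor.
  Gus: 1 of 3 neighbours < 3, holds.
  Lee: 2 of 5 neighbours < 4, holds.
  Pia: 1 of 4 neighbours < 2, holds.
Round 3 — checking thresholds:
  Fay: 2 of 3 neighbours < 3, holds.
  Gus: 1 of 3 neighbours < 3, holds.
  Lee: 2 of 5 neighbours < 4, holds.
  Pia: 2 of 4 neighbours ≥ 2, starts repeating the rumor.
Round 4 — checking thresholds:
  Fay: 3 of 3 neighbours ≥ 3, starts repeating the rumor.
  Gus: 1 of 3 neighbours < 3, holds.
  Lee: 3 of 5 neighbours < 4, holds.
Round 5 — no new spreads; cascade stops.

no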